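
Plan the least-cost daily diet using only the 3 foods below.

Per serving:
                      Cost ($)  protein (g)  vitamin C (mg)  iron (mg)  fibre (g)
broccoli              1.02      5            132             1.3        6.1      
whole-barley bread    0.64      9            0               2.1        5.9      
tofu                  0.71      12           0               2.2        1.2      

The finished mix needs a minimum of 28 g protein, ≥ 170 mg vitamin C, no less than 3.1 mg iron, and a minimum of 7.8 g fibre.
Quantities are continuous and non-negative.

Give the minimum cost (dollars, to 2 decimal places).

$2.59

Set it up as a linear program. Let x1 = servings of broccoli, x2 = servings of whole-barley bread, x3 = servings of tofu.
Minimize 1.02x1 + 0.64x2 + 0.71x3 with:
  5x1 + 9x2 + 12x3 ≥ 28   (protein)
  132x1 ≥ 170   (vitamin C)
  1.3x1 + 2.1x2 + 2.2x3 ≥ 3.1   (iron)
  6.1x1 + 5.9x2 + 1.2x3 ≥ 7.8   (fibre)
  x1, x2, x3 ≥ 0.
The cheapest feasible vertex uses only broccoli, tofu; whole-barley bread is not used. The protein and vitamin C requirements are met with equality.
Optimal quantities: broccoli = 1.288 servings, tofu = 1.797 servings.
Objective = 1.02·1.288 + 0.71·1.797 = 2.5896.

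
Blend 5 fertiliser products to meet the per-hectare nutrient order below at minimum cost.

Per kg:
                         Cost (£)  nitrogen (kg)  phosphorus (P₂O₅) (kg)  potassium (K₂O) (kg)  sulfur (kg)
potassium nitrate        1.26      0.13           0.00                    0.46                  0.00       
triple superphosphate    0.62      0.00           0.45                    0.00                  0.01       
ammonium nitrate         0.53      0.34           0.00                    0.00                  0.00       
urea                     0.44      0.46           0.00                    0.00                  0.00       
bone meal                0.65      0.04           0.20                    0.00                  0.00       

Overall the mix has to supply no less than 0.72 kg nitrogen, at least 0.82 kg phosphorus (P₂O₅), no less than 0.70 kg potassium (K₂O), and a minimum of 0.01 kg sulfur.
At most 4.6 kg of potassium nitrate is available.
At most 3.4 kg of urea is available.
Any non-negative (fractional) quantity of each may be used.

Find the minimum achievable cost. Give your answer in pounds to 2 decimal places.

£3.55

Treat it as an LP. Let x1 = kg of potassium nitrate, x2 = kg of triple superphosphate, x3 = kg of ammonium nitrate, x4 = kg of urea, x5 = kg of bone meal.
Minimise 1.26x1 + 0.62x2 + 0.53x3 + 0.44x4 + 0.65x5 subject to:
  0.13x1 + 0.34x3 + 0.46x4 + 0.04x5 ≥ 0.72   (nitrogen)
  0.45x2 + 0.2x5 ≥ 0.82   (phosphorus (P₂O₅))
  0.46x1 ≥ 0.7   (potassium (K₂O))
  0.01x2 ≥ 0.01   (sulfur)
  x1 ≤ 4.6
  x4 ≤ 3.4
  x1, x2, x3, x4, x5 ≥ 0.
The minimum-cost mix takes nothing from ammonium nitrate, bone meal — only potassium nitrate, triple superphosphate, urea. Binding constraints: nitrogen, phosphorus (P₂O₅), potassium (K₂O).
Solving gives x1 = 1.522, x2 = 1.822, x4 = 1.135.
Hence cost = 1.26·1.522 + 0.62·1.822 + 0.44·1.135 = £3.5468.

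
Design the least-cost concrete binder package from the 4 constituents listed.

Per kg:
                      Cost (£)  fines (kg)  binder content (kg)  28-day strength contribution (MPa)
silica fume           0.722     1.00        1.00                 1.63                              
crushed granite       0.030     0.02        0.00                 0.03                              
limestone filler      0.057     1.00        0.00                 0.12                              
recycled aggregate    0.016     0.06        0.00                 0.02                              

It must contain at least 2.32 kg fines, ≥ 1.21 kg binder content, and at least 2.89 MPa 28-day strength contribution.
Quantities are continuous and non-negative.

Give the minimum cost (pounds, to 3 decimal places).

This is a linear program. Let x1 = kg of silica fume, x2 = kg of crushed granite, x3 = kg of limestone filler, x4 = kg of recycled aggregate.
Minimise 0.722x1 + 0.03x2 + 0.057x3 + 0.016x4 s.t.:
  1x1 + 0.02x2 + 1x3 + 0.06x4 ≥ 2.32   (fines)
  1x1 ≥ 1.21   (binder content)
  1.63x1 + 0.03x2 + 0.12x3 + 0.02x4 ≥ 2.89   (28-day strength contribution)
  x1, x2, x3, x4 ≥ 0.
The minimum-cost mix takes nothing from crushed granite, recycled aggregate — only silica fume, limestone filler. The fines and 28-day strength contribution requirements are met with equality.
That vertex is x1 = 1.7295, x3 = 0.59046.
Hence cost = 0.722·1.7295 + 0.057·0.59046 = £1.28236.

£1.282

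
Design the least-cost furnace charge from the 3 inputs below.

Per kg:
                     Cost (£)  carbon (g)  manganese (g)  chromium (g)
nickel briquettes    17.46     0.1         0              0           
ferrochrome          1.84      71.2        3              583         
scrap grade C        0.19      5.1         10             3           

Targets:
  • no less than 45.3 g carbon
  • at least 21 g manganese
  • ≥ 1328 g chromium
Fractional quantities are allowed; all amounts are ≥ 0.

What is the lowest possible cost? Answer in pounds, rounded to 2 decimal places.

£4.45

Let x1 = kg of nickel briquettes, x2 = kg of ferrochrome, x3 = kg of scrap grade C.
Minimize 17.46x1 + 1.84x2 + 0.19x3 s.t.:
  0.1x1 + 71.2x2 + 5.1x3 ≥ 45.3   (carbon)
  3x2 + 10x3 ≥ 21   (manganese)
  583x2 + 3x3 ≥ 1328   (chromium)
  x1, x2, x3 ≥ 0.
The optimal basis is {ferrochrome, scrap grade C}; nickel briquettes drops out. Binding constraints: manganese and chromium.
That vertex is x2 = 2.271, x3 = 1.419.
Hence cost = 1.84·2.271 + 0.19·1.419 = £4.4483.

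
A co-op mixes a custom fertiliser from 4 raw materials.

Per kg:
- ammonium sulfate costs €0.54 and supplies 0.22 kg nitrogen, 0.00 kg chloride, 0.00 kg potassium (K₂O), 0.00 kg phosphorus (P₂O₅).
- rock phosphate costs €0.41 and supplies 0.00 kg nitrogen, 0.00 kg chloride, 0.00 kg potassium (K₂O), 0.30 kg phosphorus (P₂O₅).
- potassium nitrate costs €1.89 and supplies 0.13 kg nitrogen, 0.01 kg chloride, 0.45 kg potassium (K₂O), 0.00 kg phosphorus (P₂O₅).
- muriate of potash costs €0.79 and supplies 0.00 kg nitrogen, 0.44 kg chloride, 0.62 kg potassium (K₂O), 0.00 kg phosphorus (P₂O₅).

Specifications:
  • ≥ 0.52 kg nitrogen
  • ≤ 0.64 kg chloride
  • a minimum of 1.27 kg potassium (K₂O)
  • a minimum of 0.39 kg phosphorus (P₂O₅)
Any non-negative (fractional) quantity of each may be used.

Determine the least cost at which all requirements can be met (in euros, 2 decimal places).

€4.27

Let x1 = kg of ammonium sulfate, x2 = kg of rock phosphate, x3 = kg of potassium nitrate, x4 = kg of muriate of potash.
min 0.54x1 + 0.41x2 + 1.89x3 + 0.79x4 subject to:
  0.22x1 + 0.13x3 ≥ 0.52   (nitrogen)
  0.01x3 + 0.44x4 ≤ 0.64   (chloride)
  0.45x3 + 0.62x4 ≥ 1.27   (potassium (K₂O))
  0.3x2 ≥ 0.39   (phosphorus (P₂O₅))
  x1, x2, x3, x4 ≥ 0.
The optimal mix uses every input. There the nitrogen, chloride, potassium (K₂O), phosphorus (P₂O₅) constraints are tight.
So ammonium sulfate = 1.865 kg, rock phosphate = 1.3 kg, potassium nitrate = 0.8446 kg, muriate of potash = 1.435 kg.
Objective = 0.54·1.865 + 0.41·1.3 + 1.89·0.8446 + 0.79·1.435 = 4.2700.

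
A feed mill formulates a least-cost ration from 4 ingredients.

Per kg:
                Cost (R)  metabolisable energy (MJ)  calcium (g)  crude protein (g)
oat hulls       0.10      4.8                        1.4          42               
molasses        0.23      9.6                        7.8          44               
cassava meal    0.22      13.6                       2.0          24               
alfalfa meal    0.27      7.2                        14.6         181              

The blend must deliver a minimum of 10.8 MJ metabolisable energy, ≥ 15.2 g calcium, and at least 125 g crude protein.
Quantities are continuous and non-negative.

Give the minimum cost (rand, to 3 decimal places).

Let x1 = kg of oat hulls, x2 = kg of molasses, x3 = kg of cassava meal, x4 = kg of alfalfa meal.
Minimise 0.1x1 + 0.23x2 + 0.22x3 + 0.27x4 s.t.:
  4.8x1 + 9.6x2 + 13.6x3 + 7.2x4 ≥ 10.8   (metabolisable energy)
  1.4x1 + 7.8x2 + 2x3 + 14.6x4 ≥ 15.2   (calcium)
  42x1 + 44x2 + 24x3 + 181x4 ≥ 125   (crude protein)
  x1, x2, x3, x4 ≥ 0.
At the optimum only cassava meal, alfalfa meal are positive (oat hulls, molasses = 0). There the metabolisable energy and calcium constraints are tight.
Optimal quantities: cassava meal = 0.2619 kg, alfalfa meal = 1.005 kg.
Total cost: 0.22·0.2619 + 0.27·1.005 = 0.32897.

R0.329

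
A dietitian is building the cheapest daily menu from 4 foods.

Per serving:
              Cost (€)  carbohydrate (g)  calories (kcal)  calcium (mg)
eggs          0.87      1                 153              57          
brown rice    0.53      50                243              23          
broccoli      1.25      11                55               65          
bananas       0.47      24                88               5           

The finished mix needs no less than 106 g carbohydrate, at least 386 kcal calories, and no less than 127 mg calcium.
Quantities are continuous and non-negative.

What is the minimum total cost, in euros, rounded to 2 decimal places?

Let x1 = servings of eggs, x2 = servings of brown rice, x3 = servings of broccoli, x4 = servings of bananas.
min 0.87x1 + 0.53x2 + 1.25x3 + 0.47x4 with:
  1x1 + 50x2 + 11x3 + 24x4 ≥ 106   (carbohydrate)
  153x1 + 243x2 + 55x3 + 88x4 ≥ 386   (calories)
  57x1 + 23x2 + 65x3 + 5x4 ≥ 127   (calcium)
  x1, x2, x3, x4 ≥ 0.
The cheapest feasible vertex uses only eggs, brown rice; broccoli, bananas are not used. Binding constraints: carbohydrate and calcium.
Solving gives x1 = 1.384, x2 = 2.092.
Cost = 0.87·1.384 + 0.53·2.092 = 2.3128.

€2.31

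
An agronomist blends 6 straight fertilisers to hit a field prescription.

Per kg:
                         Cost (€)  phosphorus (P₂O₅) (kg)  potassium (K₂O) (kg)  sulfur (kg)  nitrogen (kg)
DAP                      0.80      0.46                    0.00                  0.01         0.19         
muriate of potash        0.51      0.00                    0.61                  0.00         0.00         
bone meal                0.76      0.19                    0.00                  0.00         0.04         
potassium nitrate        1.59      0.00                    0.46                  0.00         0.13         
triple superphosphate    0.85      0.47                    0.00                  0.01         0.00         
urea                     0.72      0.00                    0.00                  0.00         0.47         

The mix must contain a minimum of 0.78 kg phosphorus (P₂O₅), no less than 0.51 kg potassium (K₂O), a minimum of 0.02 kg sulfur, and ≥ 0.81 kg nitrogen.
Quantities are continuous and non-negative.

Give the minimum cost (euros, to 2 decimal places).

Let x1 = kg of DAP, x2 = kg of muriate of potash, x3 = kg of bone meal, x4 = kg of potassium nitrate, x5 = kg of triple superphosphate, x6 = kg of urea.
Minimise 0.8x1 + 0.51x2 + 0.76x3 + 1.59x4 + 0.85x5 + 0.72x6 subject to:
  0.46x1 + 0.19x3 + 0.47x5 ≥ 0.78   (phosphorus (P₂O₅))
  0.61x2 + 0.46x4 ≥ 0.51   (potassium (K₂O))
  0.01x1 + 0.01x5 ≥ 0.02   (sulfur)
  0.19x1 + 0.04x3 + 0.13x4 + 0.47x6 ≥ 0.81   (nitrogen)
  x1, x2, x3, x4, x5, x6 ≥ 0.
The cheapest feasible vertex uses only DAP, muriate of potash, urea; bone meal, potassium nitrate, triple superphosphate are not used. The potassium (K₂O), sulfur, nitrogen requirements are met with equality.
So DAP = 2 kg, muriate of potash = 0.8361 kg, urea = 0.9149 kg.
Hence cost = 0.8·2 + 0.51·0.8361 + 0.72·0.9149 = €2.6851.

€2.69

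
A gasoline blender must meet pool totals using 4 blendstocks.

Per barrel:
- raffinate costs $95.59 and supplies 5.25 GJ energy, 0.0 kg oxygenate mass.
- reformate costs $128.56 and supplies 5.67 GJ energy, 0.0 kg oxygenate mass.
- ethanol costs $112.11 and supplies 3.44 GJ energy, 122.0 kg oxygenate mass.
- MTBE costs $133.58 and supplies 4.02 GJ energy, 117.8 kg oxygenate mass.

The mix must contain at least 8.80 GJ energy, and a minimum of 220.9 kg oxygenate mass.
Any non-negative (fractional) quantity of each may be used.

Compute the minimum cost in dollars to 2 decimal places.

Set it up as a linear program. Let x1 = barrels of raffinate, x2 = barrels of reformate, x3 = barrels of ethanol, x4 = barrels of MTBE.
min 95.59x1 + 128.56x2 + 112.11x3 + 133.58x4 with:
  5.25x1 + 5.67x2 + 3.44x3 + 4.02x4 ≥ 8.8   (energy)
  122x3 + 117.8x4 ≥ 220.9   (oxygenate mass)
  x1, x2, x3, x4 ≥ 0.
The optimal basis is {raffinate, ethanol}; reformate, MTBE drop out. There the energy and oxygenate mass constraints are tight.
Solving gives x1 = 0.48978, x3 = 1.81066.
Objective = 95.59·0.48978 + 112.11·1.81066 = 249.8112.

$249.81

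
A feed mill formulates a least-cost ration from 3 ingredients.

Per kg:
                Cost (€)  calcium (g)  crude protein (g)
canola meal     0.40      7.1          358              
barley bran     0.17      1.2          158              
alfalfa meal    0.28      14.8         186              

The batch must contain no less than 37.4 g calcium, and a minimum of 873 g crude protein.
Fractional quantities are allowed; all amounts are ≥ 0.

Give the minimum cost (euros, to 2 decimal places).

Let x1 = kg of canola meal, x2 = kg of barley bran, x3 = kg of alfalfa meal.
min 0.4x1 + 0.17x2 + 0.28x3 s.t.:
  7.1x1 + 1.2x2 + 14.8x3 ≥ 37.4   (calcium)
  358x1 + 158x2 + 186x3 ≥ 873   (crude protein)
  x1, x2, x3 ≥ 0.
The minimum-cost mix takes nothing from barley bran — only canola meal, alfalfa meal. Binding constraints: calcium and crude protein.
Solving gives x1 = 1.499, x3 = 1.808.
Objective = 0.4·1.499 + 0.28·1.808 = 1.1058.

€1.11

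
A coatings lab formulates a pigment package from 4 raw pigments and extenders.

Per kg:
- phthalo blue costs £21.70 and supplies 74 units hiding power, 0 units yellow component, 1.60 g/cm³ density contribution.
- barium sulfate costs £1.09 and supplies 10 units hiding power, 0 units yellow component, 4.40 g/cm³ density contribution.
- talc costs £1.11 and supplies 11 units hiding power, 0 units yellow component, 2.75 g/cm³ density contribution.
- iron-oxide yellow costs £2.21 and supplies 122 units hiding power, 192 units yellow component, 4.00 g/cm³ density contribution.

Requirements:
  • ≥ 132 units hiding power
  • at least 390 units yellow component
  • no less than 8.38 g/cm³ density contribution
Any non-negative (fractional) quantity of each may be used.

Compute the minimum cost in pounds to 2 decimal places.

Let x1 = kg of phthalo blue, x2 = kg of barium sulfate, x3 = kg of talc, x4 = kg of iron-oxide yellow.
Minimise 21.7x1 + 1.09x2 + 1.11x3 + 2.21x4 with:
  74x1 + 10x2 + 11x3 + 122x4 ≥ 132   (hiding power)
  192x4 ≥ 390   (yellow component)
  1.6x1 + 4.4x2 + 2.75x3 + 4x4 ≥ 8.38   (density contribution)
  x1, x2, x3, x4 ≥ 0.
The optimal basis is {barium sulfate, iron-oxide yellow}; phthalo blue, talc drop out. There the yellow component and density contribution constraints are tight.
Solving gives x2 = 0.05795, x4 = 2.031.
Objective = 1.09·0.05795 + 2.21·2.031 = 4.5517.

£4.55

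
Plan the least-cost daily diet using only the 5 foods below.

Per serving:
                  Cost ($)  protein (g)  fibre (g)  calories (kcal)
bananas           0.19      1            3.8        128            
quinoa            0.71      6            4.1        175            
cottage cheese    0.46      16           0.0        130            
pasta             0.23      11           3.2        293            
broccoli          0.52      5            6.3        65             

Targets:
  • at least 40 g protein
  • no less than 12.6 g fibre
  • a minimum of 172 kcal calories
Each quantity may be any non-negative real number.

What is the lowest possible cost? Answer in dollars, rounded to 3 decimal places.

Let x1 = servings of bananas, x2 = servings of quinoa, x3 = servings of cottage cheese, x4 = servings of pasta, x5 = servings of broccoli.
Minimise 0.19x1 + 0.71x2 + 0.46x3 + 0.23x4 + 0.52x5 with:
  1x1 + 6x2 + 16x3 + 11x4 + 5x5 ≥ 40   (protein)
  3.8x1 + 4.1x2 + 3.2x4 + 6.3x5 ≥ 12.6   (fibre)
  128x1 + 175x2 + 130x3 + 293x4 + 65x5 ≥ 172   (calories)
  x1, x2, x3, x4, x5 ≥ 0.
At the optimum only bananas, pasta are positive (quinoa, cottage cheese, broccoli = 0). The protein and fibre requirements are met with equality.
That vertex is x1 = 0.2746, x4 = 3.611.
Hence cost = 0.19·0.2746 + 0.23·3.611 = $0.88270.

$0.883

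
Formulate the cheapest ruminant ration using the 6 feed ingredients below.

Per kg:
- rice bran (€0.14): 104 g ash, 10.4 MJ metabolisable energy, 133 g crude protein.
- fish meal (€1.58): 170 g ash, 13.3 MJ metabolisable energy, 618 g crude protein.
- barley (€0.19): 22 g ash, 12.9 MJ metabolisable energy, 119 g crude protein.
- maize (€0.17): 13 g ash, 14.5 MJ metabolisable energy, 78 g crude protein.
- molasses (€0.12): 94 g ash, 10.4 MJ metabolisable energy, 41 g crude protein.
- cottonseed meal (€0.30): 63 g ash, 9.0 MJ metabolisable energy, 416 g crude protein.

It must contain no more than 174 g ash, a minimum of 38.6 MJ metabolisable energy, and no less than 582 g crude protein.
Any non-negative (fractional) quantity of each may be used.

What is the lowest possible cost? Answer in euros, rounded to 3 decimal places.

€0.628

Let x1 = kg of rice bran, x2 = kg of fish meal, x3 = kg of barley, x4 = kg of maize, x5 = kg of molasses, x6 = kg of cottonseed meal.
min 0.14x1 + 1.58x2 + 0.19x3 + 0.17x4 + 0.12x5 + 0.3x6 with:
  104x1 + 170x2 + 22x3 + 13x4 + 94x5 + 63x6 ≤ 174   (ash)
  10.4x1 + 13.3x2 + 12.9x3 + 14.5x4 + 10.4x5 + 9x6 ≥ 38.6   (metabolisable energy)
  133x1 + 618x2 + 119x3 + 78x4 + 41x5 + 416x6 ≥ 582   (crude protein)
  x1, x2, x3, x4, x5, x6 ≥ 0.
The cheapest feasible vertex uses only rice bran, maize, cottonseed meal; fish meal, barley, molasses are not used. There the ash, metabolisable energy, crude protein constraints are tight.
That vertex is x1 = 1.003, x4 = 1.441, x6 = 0.8081.
Total cost: 0.14·1.003 + 0.17·1.441 + 0.3·0.8081 = 0.62782.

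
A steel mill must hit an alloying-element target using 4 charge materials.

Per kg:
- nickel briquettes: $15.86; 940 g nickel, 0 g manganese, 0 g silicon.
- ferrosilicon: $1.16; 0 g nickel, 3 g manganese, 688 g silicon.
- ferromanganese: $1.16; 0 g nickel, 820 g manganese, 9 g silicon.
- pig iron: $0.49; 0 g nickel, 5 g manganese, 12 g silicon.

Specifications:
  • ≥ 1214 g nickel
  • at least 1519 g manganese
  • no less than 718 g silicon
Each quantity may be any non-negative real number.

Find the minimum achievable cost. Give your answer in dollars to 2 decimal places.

Let x1 = kg of nickel briquettes, x2 = kg of ferrosilicon, x3 = kg of ferromanganese, x4 = kg of pig iron.
min 15.86x1 + 1.16x2 + 1.16x3 + 0.49x4 with:
  940x1 ≥ 1214   (nickel)
  3x2 + 820x3 + 5x4 ≥ 1519   (manganese)
  688x2 + 9x3 + 12x4 ≥ 718   (silicon)
  x1, x2, x3, x4 ≥ 0.
The optimal basis is {nickel briquettes, ferrosilicon, ferromanganese}; pig iron drops out. The nickel, manganese, silicon requirements are met with equality.
That vertex is x1 = 1.2915, x2 = 1.0194, x3 = 1.8487.
Objective = 15.86·1.2915 + 1.16·1.0194 + 1.16·1.8487 = 23.8102.

$23.81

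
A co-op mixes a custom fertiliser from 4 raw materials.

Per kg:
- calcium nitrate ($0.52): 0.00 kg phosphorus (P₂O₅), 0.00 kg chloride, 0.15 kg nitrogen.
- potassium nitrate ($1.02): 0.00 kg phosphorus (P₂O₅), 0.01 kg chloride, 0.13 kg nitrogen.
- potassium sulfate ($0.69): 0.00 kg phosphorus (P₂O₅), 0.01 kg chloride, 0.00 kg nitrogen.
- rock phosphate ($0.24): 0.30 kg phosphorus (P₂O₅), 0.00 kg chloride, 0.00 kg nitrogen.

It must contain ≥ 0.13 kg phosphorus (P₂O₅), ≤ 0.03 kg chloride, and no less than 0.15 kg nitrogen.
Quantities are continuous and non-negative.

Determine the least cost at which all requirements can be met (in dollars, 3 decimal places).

This is a linear program. Let x1 = kg of calcium nitrate, x2 = kg of potassium nitrate, x3 = kg of potassium sulfate, x4 = kg of rock phosphate.
Minimise 0.52x1 + 1.02x2 + 0.69x3 + 0.24x4 with:
  0.3x4 ≥ 0.13   (phosphorus (P₂O₅))
  0.01x2 + 0.01x3 ≤ 0.03   (chloride)
  0.15x1 + 0.13x2 ≥ 0.15   (nitrogen)
  x1, x2, x3, x4 ≥ 0.
The optimal basis is {calcium nitrate, rock phosphate}; potassium nitrate, potassium sulfate drop out. There the phosphorus (P₂O₅) and nitrogen constraints are tight.
Optimal quantities: calcium nitrate = 1 kg, rock phosphate = 0.4333 kg.
Objective = 0.52·1 + 0.24·0.4333 = 0.62399.

$0.624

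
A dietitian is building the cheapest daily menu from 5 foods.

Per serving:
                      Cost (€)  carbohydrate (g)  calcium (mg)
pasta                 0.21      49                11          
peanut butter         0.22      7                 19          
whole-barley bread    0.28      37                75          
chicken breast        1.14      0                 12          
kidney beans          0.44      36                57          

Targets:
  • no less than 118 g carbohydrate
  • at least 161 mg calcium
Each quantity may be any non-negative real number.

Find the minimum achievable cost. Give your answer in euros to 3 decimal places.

€0.751

Treat it as an LP. Let x1 = servings of pasta, x2 = servings of peanut butter, x3 = servings of whole-barley bread, x4 = servings of chicken breast, x5 = servings of kidney beans.
min 0.21x1 + 0.22x2 + 0.28x3 + 1.14x4 + 0.44x5 with:
  49x1 + 7x2 + 37x3 + 36x5 ≥ 118   (carbohydrate)
  11x1 + 19x2 + 75x3 + 12x4 + 57x5 ≥ 161   (calcium)
  x1, x2, x3, x4, x5 ≥ 0.
At the optimum only pasta, whole-barley bread are positive (peanut butter, chicken breast, kidney beans = 0). Binding constraints: carbohydrate and calcium.
Solving gives x1 = 0.8853, x3 = 2.017.
Total cost: 0.21·0.8853 + 0.28·2.017 = 0.75067.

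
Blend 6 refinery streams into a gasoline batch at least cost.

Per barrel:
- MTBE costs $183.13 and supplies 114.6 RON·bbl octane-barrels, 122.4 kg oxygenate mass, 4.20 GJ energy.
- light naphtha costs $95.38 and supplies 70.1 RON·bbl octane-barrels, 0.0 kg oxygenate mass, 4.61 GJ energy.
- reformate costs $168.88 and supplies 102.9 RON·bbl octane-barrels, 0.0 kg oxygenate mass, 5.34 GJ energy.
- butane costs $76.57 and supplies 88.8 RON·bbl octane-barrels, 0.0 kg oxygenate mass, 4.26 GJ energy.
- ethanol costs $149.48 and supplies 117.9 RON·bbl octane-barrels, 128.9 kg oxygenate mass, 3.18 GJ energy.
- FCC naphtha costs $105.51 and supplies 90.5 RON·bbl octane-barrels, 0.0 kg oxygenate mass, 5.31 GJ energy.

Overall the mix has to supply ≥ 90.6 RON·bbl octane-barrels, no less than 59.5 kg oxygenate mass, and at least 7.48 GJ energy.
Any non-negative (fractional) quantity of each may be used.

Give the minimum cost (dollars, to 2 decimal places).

This is a linear program. Let x1 = barrels of MTBE, x2 = barrels of light naphtha, x3 = barrels of reformate, x4 = barrels of butane, x5 = barrels of ethanol, x6 = barrels of FCC naphtha.
Minimise 183.13x1 + 95.38x2 + 168.88x3 + 76.57x4 + 149.48x5 + 105.51x6 subject to:
  114.6x1 + 70.1x2 + 102.9x3 + 88.8x4 + 117.9x5 + 90.5x6 ≥ 90.6   (octane-barrels)
  122.4x1 + 128.9x5 ≥ 59.5   (oxygenate mass)
  4.2x1 + 4.61x2 + 5.34x3 + 4.26x4 + 3.18x5 + 5.31x6 ≥ 7.48   (energy)
  x1, x2, x3, x4, x5, x6 ≥ 0.
The cheapest feasible vertex uses only butane, ethanol; MTBE, light naphtha, reformate, FCC naphtha are not used. The oxygenate mass and energy requirements are met with equality.
Optimal quantities: butane = 1.4113 barrels, ethanol = 0.4616 barrels.
Hence cost = 76.57·1.4113 + 149.48·0.4616 = $177.0632.

$177.06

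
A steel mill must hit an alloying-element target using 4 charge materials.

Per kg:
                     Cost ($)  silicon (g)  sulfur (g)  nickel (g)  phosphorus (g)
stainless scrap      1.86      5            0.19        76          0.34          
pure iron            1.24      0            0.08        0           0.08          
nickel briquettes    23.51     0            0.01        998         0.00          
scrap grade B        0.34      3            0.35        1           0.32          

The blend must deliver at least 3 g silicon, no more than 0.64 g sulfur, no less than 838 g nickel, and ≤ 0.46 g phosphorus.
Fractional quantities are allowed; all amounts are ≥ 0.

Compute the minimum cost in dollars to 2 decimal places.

Let x1 = kg of stainless scrap, x2 = kg of pure iron, x3 = kg of nickel briquettes, x4 = kg of scrap grade B.
Minimise 1.86x1 + 1.24x2 + 23.51x3 + 0.34x4 subject to:
  5x1 + 3x4 ≥ 3   (silicon)
  0.19x1 + 0.08x2 + 0.01x3 + 0.35x4 ≤ 0.64   (sulfur)
  76x1 + 998x3 + 1x4 ≥ 838   (nickel)
  0.34x1 + 0.08x2 + 0.32x4 ≤ 0.46   (phosphorus)
  x1, x2, x3, x4 ≥ 0.
The optimal basis is {stainless scrap, nickel briquettes}; pure iron, scrap grade B drop out. There the silicon and nickel constraints are tight.
That vertex is x1 = 0.6, x3 = 0.794.
Total cost: 1.86·0.6 + 23.51·0.794 = 19.7829.

$19.78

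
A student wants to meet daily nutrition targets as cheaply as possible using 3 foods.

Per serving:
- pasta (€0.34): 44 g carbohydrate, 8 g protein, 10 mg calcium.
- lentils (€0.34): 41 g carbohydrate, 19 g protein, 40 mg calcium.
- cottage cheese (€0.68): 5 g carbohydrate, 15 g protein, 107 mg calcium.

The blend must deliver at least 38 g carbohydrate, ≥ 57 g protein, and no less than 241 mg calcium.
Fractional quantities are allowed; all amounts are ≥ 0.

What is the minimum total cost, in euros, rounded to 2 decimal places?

Set it up as a linear program. Let x1 = servings of pasta, x2 = servings of lentils, x3 = servings of cottage cheese.
min 0.34x1 + 0.34x2 + 0.68x3 subject to:
  44x1 + 41x2 + 5x3 ≥ 38   (carbohydrate)
  8x1 + 19x2 + 15x3 ≥ 57   (protein)
  10x1 + 40x2 + 107x3 ≥ 241   (calcium)
  x1, x2, x3 ≥ 0.
The optimal basis is {lentils, cottage cheese}; pasta drops out. There the protein and calcium constraints are tight.
Optimal quantities: lentils = 1.733 servings, cottage cheese = 1.604 servings.
Cost = 0.34·1.733 + 0.68·1.604 = 1.6799.

€1.68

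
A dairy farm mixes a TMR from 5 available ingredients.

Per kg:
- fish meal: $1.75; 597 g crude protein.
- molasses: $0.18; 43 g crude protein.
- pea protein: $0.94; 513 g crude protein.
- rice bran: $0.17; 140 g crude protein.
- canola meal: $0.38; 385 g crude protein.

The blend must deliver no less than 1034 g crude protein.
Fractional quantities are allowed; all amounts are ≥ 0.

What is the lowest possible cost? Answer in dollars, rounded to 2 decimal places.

$1.02

Let x1 = kg of fish meal, x2 = kg of molasses, x3 = kg of pea protein, x4 = kg of rice bran, x5 = kg of canola meal.
Minimise 1.75x1 + 0.18x2 + 0.94x3 + 0.17x4 + 0.38x5 s.t.:
  597x1 + 43x2 + 513x3 + 140x4 + 385x5 ≥ 1034   (crude protein)
  x1, x2, x3, x4, x5 ≥ 0.
At the optimum only canola meal is positive (fish meal, molasses, pea protein, rice bran = 0). The crude protein requirement is met with equality.
Solving gives x5 = 2.686.
Total cost: 0.38·2.686 = 1.0207.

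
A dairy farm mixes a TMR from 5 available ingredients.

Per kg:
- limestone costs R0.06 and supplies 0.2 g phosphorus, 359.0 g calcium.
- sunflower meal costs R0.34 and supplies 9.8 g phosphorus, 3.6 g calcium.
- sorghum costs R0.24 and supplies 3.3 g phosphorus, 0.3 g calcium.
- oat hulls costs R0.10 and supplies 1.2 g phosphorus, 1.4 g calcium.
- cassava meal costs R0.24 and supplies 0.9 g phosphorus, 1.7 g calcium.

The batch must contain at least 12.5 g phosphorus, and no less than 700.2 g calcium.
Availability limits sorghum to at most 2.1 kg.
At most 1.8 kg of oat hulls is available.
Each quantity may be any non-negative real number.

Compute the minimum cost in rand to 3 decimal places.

Set it up as a linear program. Let x1 = kg of limestone, x2 = kg of sunflower meal, x3 = kg of sorghum, x4 = kg of oat hulls, x5 = kg of cassava meal.
Minimize 0.06x1 + 0.34x2 + 0.24x3 + 0.1x4 + 0.24x5 with:
  0.2x1 + 9.8x2 + 3.3x3 + 1.2x4 + 0.9x5 ≥ 12.5   (phosphorus)
  359x1 + 3.6x2 + 0.3x3 + 1.4x4 + 1.7x5 ≥ 700.2   (calcium)
  x3 ≤ 2.1
  x4 ≤ 1.8
  x1, x2, x3, x4, x5 ≥ 0.
At the optimum only limestone, sunflower meal are positive (sorghum, oat hulls, cassava meal = 0). There the phosphorus and calcium constraints are tight.
Optimal quantities: limestone = 1.938 kg, sunflower meal = 1.236 kg.
Total cost: 0.06·1.938 + 0.34·1.236 = 0.53652.

R0.537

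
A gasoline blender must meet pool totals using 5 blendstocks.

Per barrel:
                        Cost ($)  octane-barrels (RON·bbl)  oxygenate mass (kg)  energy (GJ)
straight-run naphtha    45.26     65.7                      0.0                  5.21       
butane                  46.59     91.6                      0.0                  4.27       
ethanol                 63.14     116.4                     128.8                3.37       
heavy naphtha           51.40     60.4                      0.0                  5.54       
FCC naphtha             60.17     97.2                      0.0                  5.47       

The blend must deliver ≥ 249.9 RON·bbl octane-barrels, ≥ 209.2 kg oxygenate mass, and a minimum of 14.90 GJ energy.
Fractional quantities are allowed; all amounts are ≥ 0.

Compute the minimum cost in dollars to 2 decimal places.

$184.44

Let x1 = barrels of straight-run naphtha, x2 = barrels of butane, x3 = barrels of ethanol, x4 = barrels of heavy naphtha, x5 = barrels of FCC naphtha.
min 45.26x1 + 46.59x2 + 63.14x3 + 51.4x4 + 60.17x5 with:
  65.7x1 + 91.6x2 + 116.4x3 + 60.4x4 + 97.2x5 ≥ 249.9   (octane-barrels)
  128.8x3 ≥ 209.2   (oxygenate mass)
  5.21x1 + 4.27x2 + 3.37x3 + 5.54x4 + 5.47x5 ≥ 14.9   (energy)
  x1, x2, x3, x4, x5 ≥ 0.
The minimum-cost mix takes nothing from butane, heavy naphtha, FCC naphtha — only straight-run naphtha, ethanol. Binding constraints: oxygenate mass and energy.
Optimal quantities: straight-run naphtha = 1.8093 barrels, ethanol = 1.6242 barrels.
Objective = 45.26·1.8093 + 63.14·1.6242 = 184.4409.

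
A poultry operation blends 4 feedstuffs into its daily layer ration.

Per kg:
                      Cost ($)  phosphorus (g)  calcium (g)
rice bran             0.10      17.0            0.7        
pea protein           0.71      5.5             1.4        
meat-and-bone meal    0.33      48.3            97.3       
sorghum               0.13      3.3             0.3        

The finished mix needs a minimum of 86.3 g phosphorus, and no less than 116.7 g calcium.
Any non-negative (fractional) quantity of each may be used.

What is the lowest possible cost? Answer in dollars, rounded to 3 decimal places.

Treat it as an LP. Let x1 = kg of rice bran, x2 = kg of pea protein, x3 = kg of meat-and-bone meal, x4 = kg of sorghum.
Minimise 0.1x1 + 0.71x2 + 0.33x3 + 0.13x4 subject to:
  17x1 + 5.5x2 + 48.3x3 + 3.3x4 ≥ 86.3   (phosphorus)
  0.7x1 + 1.4x2 + 97.3x3 + 0.3x4 ≥ 116.7   (calcium)
  x1, x2, x3, x4 ≥ 0.
The minimum-cost mix takes nothing from pea protein, sorghum — only rice bran, meat-and-bone meal. The phosphorus and calcium requirements are met with equality.
So rice bran = 1.704 kg, meat-and-bone meal = 1.187 kg.
Objective = 0.1·1.704 + 0.33·1.187 = 0.56211.

$0.562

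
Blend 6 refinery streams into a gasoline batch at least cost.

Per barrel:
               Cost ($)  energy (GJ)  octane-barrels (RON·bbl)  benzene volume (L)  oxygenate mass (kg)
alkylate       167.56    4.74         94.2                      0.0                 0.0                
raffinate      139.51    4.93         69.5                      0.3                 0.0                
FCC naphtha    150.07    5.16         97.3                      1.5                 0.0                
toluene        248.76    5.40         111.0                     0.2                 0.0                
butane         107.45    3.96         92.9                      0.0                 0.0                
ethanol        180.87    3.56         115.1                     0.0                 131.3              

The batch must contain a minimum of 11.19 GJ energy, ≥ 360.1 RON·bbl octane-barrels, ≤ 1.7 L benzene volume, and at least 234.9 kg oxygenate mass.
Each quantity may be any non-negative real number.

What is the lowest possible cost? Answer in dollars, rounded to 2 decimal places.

$501.91

Let x1 = barrels of alkylate, x2 = barrels of raffinate, x3 = barrels of FCC naphtha, x4 = barrels of toluene, x5 = barrels of butane, x6 = barrels of ethanol.
min 167.56x1 + 139.51x2 + 150.07x3 + 248.76x4 + 107.45x5 + 180.87x6 subject to:
  4.74x1 + 4.93x2 + 5.16x3 + 5.4x4 + 3.96x5 + 3.56x6 ≥ 11.19   (energy)
  94.2x1 + 69.5x2 + 97.3x3 + 111x4 + 92.9x5 + 115.1x6 ≥ 360.1   (octane-barrels)
  0.3x2 + 1.5x3 + 0.2x4 ≤ 1.7   (benzene volume)
  131.3x6 ≥ 234.9   (oxygenate mass)
  x1, x2, x3, x4, x5, x6 ≥ 0.
The minimum-cost mix takes nothing from alkylate, raffinate, FCC naphtha, toluene — only butane, ethanol. Binding constraints: octane-barrels and oxygenate mass.
So butane = 1.6597 barrels, ethanol = 1.789 barrels.
Cost = 107.45·1.6597 + 180.87·1.789 = 501.9112.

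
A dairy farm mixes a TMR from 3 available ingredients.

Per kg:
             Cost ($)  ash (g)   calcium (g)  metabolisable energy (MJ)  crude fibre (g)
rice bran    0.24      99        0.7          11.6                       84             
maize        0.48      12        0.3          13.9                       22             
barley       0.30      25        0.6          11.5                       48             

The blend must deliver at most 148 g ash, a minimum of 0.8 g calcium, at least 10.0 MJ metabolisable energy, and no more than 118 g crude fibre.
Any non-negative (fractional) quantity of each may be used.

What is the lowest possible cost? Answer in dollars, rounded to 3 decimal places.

$0.274

Treat it as an LP. Let x1 = kg of rice bran, x2 = kg of maize, x3 = kg of barley.
Minimise 0.24x1 + 0.48x2 + 0.3x3 s.t.:
  99x1 + 12x2 + 25x3 ≤ 148   (ash)
  0.7x1 + 0.3x2 + 0.6x3 ≥ 0.8   (calcium)
  11.6x1 + 13.9x2 + 11.5x3 ≥ 10   (metabolisable energy)
  84x1 + 22x2 + 48x3 ≤ 118   (crude fibre)
  x1, x2, x3 ≥ 0.
The minimum-cost mix takes nothing from maize, barley — only rice bran. There the calcium constraint is tight.
Optimal quantities: rice bran = 1.143 kg.
Hence cost = 0.24·1.143 = $0.27432.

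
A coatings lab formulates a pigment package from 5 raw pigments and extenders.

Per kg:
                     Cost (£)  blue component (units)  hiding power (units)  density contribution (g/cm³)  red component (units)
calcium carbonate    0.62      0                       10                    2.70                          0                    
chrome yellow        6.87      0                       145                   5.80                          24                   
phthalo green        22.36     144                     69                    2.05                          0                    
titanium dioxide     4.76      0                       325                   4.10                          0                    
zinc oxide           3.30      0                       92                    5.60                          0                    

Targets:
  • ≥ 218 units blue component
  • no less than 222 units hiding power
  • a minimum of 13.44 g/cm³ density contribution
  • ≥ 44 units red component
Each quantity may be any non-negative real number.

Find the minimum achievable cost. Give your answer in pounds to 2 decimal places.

£46.45

Set it up as a linear program. Let x1 = kg of calcium carbonate, x2 = kg of chrome yellow, x3 = kg of phthalo green, x4 = kg of titanium dioxide, x5 = kg of zinc oxide.
Minimize 0.62x1 + 6.87x2 + 22.36x3 + 4.76x4 + 3.3x5 s.t.:
  144x3 ≥ 218   (blue component)
  10x1 + 145x2 + 69x3 + 325x4 + 92x5 ≥ 222   (hiding power)
  2.7x1 + 5.8x2 + 2.05x3 + 4.1x4 + 5.6x5 ≥ 13.44   (density contribution)
  24x2 ≥ 44   (red component)
  x1, x2, x3, x4, x5 ≥ 0.
The cheapest feasible vertex uses only chrome yellow, phthalo green; calcium carbonate, titanium dioxide, zinc oxide are not used. The blue component and red component requirements are met with equality.
That vertex is x2 = 1.833, x3 = 1.514.
Total cost: 6.87·1.833 + 22.36·1.514 = 46.4458.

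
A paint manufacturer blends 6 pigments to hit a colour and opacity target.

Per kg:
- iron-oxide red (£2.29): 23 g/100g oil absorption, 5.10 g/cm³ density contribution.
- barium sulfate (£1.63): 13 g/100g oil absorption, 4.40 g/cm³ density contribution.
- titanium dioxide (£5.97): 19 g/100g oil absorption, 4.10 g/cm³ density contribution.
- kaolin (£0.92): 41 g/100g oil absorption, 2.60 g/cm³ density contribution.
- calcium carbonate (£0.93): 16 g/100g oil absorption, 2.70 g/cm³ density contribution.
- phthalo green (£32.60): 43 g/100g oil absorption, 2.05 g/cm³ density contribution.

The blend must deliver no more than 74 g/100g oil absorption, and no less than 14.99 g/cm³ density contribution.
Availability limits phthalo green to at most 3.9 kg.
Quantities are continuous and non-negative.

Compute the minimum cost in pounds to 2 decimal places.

£5.29

This is a linear program. Let x1 = kg of iron-oxide red, x2 = kg of barium sulfate, x3 = kg of titanium dioxide, x4 = kg of kaolin, x5 = kg of calcium carbonate, x6 = kg of phthalo green.
Minimize 2.29x1 + 1.63x2 + 5.97x3 + 0.92x4 + 0.93x5 + 32.6x6 s.t.:
  23x1 + 13x2 + 19x3 + 41x4 + 16x5 + 43x6 ≤ 74   (oil absorption)
  5.1x1 + 4.4x2 + 4.1x3 + 2.6x4 + 2.7x5 + 2.05x6 ≥ 14.99   (density contribution)
  x6 ≤ 3.9
  x1, x2, x3, x4, x5, x6 ≥ 0.
The optimal basis is {barium sulfate, calcium carbonate}; iron-oxide red, titanium dioxide, kaolin, phthalo green drop out. Binding constraints: oil absorption and density contribution.
Solving gives x2 = 1.134, x5 = 3.703.
Cost = 1.63·1.134 + 0.93·3.703 = 5.2922.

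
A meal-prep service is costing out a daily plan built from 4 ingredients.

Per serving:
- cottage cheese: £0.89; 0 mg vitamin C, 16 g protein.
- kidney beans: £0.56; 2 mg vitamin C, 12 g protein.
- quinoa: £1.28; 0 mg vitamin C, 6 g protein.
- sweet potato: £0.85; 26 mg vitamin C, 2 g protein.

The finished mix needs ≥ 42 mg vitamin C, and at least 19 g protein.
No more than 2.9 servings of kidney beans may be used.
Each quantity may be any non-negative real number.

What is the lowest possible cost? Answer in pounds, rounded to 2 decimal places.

Treat it as an LP. Let x1 = servings of cottage cheese, x2 = servings of kidney beans, x3 = servings of quinoa, x4 = servings of sweet potato.
min 0.89x1 + 0.56x2 + 1.28x3 + 0.85x4 with:
  2x2 + 26x4 ≥ 42   (vitamin C)
  16x1 + 12x2 + 6x3 + 2x4 ≥ 19   (protein)
  x2 ≤ 2.9
  x1, x2, x3, x4 ≥ 0.
At the optimum only kidney beans, sweet potato are positive (cottage cheese, quinoa = 0). Binding constraints: vitamin C and protein.
Optimal quantities: kidney beans = 1.331 servings, sweet potato = 1.513 servings.
Hence cost = 0.56·1.331 + 0.85·1.513 = £2.0314.

£2.03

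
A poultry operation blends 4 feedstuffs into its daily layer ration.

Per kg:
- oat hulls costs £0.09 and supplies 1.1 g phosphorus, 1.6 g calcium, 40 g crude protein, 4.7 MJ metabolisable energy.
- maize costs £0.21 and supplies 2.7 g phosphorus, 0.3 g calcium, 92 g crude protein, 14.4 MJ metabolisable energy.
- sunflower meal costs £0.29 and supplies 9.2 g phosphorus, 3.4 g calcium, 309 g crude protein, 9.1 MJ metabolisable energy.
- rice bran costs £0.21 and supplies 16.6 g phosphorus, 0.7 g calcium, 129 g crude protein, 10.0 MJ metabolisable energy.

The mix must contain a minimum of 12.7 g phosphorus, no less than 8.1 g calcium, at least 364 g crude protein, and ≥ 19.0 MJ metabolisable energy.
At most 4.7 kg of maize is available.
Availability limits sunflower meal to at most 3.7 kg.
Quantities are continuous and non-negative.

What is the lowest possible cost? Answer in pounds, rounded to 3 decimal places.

£0.548

This is a linear program. Let x1 = kg of oat hulls, x2 = kg of maize, x3 = kg of sunflower meal, x4 = kg of rice bran.
Minimize 0.09x1 + 0.21x2 + 0.29x3 + 0.21x4 with:
  1.1x1 + 2.7x2 + 9.2x3 + 16.6x4 ≥ 12.7   (phosphorus)
  1.6x1 + 0.3x2 + 3.4x3 + 0.7x4 ≥ 8.1   (calcium)
  40x1 + 92x2 + 309x3 + 129x4 ≥ 364   (crude protein)
  4.7x1 + 14.4x2 + 9.1x3 + 10x4 ≥ 19   (metabolisable energy)
  x2 ≤ 4.7
  x3 ≤ 3.7
  x1, x2, x3, x4 ≥ 0.
The optimal basis is {oat hulls, sunflower meal, rice bran}; maize drops out. Binding constraints: phosphorus, calcium, crude protein.
So oat hulls = 3.637 kg, sunflower meal = 0.6354 kg, rice bran = 0.1719 kg.
Total cost: 0.09·3.637 + 0.29·0.6354 + 0.21·0.1719 = 0.54770.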